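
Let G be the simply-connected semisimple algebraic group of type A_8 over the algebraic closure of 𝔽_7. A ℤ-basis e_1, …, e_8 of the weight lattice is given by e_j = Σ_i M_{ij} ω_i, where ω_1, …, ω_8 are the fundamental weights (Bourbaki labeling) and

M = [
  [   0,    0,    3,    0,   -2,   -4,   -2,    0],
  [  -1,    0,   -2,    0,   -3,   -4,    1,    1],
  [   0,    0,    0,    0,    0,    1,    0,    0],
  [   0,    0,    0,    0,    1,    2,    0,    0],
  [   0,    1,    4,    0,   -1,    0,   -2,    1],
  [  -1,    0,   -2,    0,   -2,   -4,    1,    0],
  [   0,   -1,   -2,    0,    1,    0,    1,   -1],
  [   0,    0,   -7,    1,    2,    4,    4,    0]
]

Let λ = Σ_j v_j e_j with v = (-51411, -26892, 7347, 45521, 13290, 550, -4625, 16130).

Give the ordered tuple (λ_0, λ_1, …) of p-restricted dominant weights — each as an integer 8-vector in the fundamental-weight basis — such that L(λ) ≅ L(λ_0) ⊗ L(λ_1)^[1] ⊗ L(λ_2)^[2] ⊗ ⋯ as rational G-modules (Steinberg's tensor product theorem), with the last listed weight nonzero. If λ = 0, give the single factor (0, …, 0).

((5, 6, 4, 5, 5, 1, 1, 4), (1, 3, 1, 4, 4, 4, 4, 1), (2, 6, 4, 6, 3, 4, 5, 5), (0, 3, 1, 6, 0, 2, 6, 5), (1, 2, 0, 5, 6, 1, 1, 1))

In the fundamental-weight basis, λ has coordinates c = M·v (v = (-51411, -26892, 7347, 45521, 13290, 550, -4625, 16130)):
  c_1 = (0)·(-51411) + (0)·(-26892) + (3)·(7347) + (0)·(45521) + (-2)·(13290) + (-4)·(550) + (-2)·(-4625) + (0)·(16130) = 2511
  c_2 = (-1)·(-51411) + (0)·(-26892) + (-2)·(7347) + (0)·(45521) + (-3)·(13290) + (-4)·(550) + (1)·(-4625) + (1)·(16130) = 6152
  c_3 = (0)·(-51411) + (0)·(-26892) + (0)·(7347) + (0)·(45521) + (0)·(13290) + (1)·(550) + (0)·(-4625) + (0)·(16130) = 550
  c_4 = (0)·(-51411) + (0)·(-26892) + (0)·(7347) + (0)·(45521) + (1)·(13290) + (2)·(550) + (0)·(-4625) + (0)·(16130) = 14390
  c_5 = (0)·(-51411) + (1)·(-26892) + (4)·(7347) + (0)·(45521) + (-1)·(13290) + (0)·(550) + (-2)·(-4625) + (1)·(16130) = 14586
  c_6 = (-1)·(-51411) + (0)·(-26892) + (-2)·(7347) + (0)·(45521) + (-2)·(13290) + (-4)·(550) + (1)·(-4625) + (0)·(16130) = 3312
  c_7 = (0)·(-51411) + (-1)·(-26892) + (-2)·(7347) + (0)·(45521) + (1)·(13290) + (0)·(550) + (1)·(-4625) + (-1)·(16130) = 4733
  c_8 = (0)·(-51411) + (0)·(-26892) + (-7)·(7347) + (1)·(45521) + (2)·(13290) + (4)·(550) + (4)·(-4625) + (0)·(16130) = 4372
p = 7; digits c_i = Σ_j d_{ij}·7^j, 0 ≤ d_{ij} < 7:
  c_1 = 2511 = 5·7^0 + 1·7^1 + 2·7^2 + 0·7^3 + 1·7^4
  c_2 = 6152 = 6·7^0 + 3·7^1 + 6·7^2 + 3·7^3 + 2·7^4
  c_3 = 550 = 4·7^0 + 1·7^1 + 4·7^2 + 1·7^3
  c_4 = 14390 = 5·7^0 + 4·7^1 + 6·7^2 + 6·7^3 + 5·7^4
  c_5 = 14586 = 5·7^0 + 4·7^1 + 3·7^2 + 0·7^3 + 6·7^4
  c_6 = 3312 = 1·7^0 + 4·7^1 + 4·7^2 + 2·7^3 + 1·7^4
  c_7 = 4733 = 1·7^0 + 4·7^1 + 5·7^2 + 6·7^3 + 1·7^4
  c_8 = 4372 = 4·7^0 + 1·7^1 + 5·7^2 + 5·7^3 + 1·7^4
λ_0 = (5, 6, 4, 5, 5, 1, 1, 4)
λ_1 = (1, 3, 1, 4, 4, 4, 4, 1)
λ_2 = (2, 6, 4, 6, 3, 4, 5, 5)
λ_3 = (0, 3, 1, 6, 0, 2, 6, 5)
λ_4 = (1, 2, 0, 5, 6, 1, 1, 1)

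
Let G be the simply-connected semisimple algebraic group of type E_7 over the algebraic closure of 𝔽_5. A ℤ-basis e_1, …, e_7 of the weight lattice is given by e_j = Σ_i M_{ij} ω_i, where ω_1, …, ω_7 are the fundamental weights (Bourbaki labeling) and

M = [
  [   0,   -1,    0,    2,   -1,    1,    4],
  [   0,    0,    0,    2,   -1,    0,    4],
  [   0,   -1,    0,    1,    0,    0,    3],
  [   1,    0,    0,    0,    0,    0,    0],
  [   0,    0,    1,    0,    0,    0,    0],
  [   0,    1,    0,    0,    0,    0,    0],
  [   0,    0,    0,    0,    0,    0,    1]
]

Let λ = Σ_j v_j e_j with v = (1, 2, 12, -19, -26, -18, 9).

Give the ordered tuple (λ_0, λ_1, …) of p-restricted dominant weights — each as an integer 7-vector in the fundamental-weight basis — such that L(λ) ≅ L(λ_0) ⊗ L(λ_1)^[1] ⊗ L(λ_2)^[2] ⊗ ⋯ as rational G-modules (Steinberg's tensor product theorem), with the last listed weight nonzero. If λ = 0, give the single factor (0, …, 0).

((4, 4, 1, 1, 2, 2, 4), (0, 4, 1, 0, 2, 0, 1))

Converting to the ω-basis (c_i = row i of M dotted with v = (1, 2, 12, -19, -26, -18, 9)):
  c_1 = 0·1 + (-1)·(2) + 0·12 + (2)·(-19) + (-1)·(-26) + (1)·(-18) + 4·9 = 4
  c_2 = 0·1 + 0·2 + 0·12 + (2)·(-19) + (-1)·(-26) + (0)·(-18) + 4·9 = 24
  c_3 = 0·1 + (-1)·(2) + 0·12 + (1)·(-19) + (0)·(-26) + (0)·(-18) + 3·9 = 6
  c_4 = 1·1 + 0·2 + 0·12 + (0)·(-19) + (0)·(-26) + (0)·(-18) + 0·9 = 1
  c_5 = 0·1 + 0·2 + 1·12 + (0)·(-19) + (0)·(-26) + (0)·(-18) + 0·9 = 12
  c_6 = 0·1 + 1·2 + 0·12 + (0)·(-19) + (0)·(-26) + (0)·(-18) + 0·9 = 2
  c_7 = 0·1 + 0·2 + 0·12 + (0)·(-19) + (0)·(-26) + (0)·(-18) + 1·9 = 9
Base-5 expansion of each c_i:
  c_1 = 4 = 4·5^0
  c_2 = 24 = 4·5^0 + 4·5^1
  c_3 = 6 = 1·5^0 + 1·5^1
  c_4 = 1 = 1·5^0
  c_5 = 12 = 2·5^0 + 2·5^1
  c_6 = 2 = 2·5^0
  c_7 = 9 = 4·5^0 + 1·5^1
Factor λ_0 = (4, 4, 1, 1, 2, 2, 4)
Factor λ_1 = (0, 4, 1, 0, 2, 0, 1)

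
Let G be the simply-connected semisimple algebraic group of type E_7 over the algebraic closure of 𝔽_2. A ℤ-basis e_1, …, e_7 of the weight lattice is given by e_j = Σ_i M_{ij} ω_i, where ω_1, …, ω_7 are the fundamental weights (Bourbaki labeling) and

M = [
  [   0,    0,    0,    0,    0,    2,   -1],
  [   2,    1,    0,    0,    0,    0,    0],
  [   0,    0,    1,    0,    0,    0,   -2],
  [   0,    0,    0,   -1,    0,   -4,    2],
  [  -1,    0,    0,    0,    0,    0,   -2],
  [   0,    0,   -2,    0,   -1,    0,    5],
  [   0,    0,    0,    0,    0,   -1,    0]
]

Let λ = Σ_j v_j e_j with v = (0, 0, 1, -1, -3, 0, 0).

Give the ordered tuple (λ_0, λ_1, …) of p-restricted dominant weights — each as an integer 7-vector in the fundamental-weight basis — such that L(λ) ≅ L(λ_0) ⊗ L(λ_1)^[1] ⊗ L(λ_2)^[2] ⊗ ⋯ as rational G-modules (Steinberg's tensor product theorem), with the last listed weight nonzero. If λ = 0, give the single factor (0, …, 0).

((0, 0, 1, 1, 0, 1, 0),)

Converting to the ω-basis (c_i = row i of M dotted with v = (0, 0, 1, -1, -3, 0, 0)):
  c_1 = 0·0 + 0·0 + 0·1 + (0)·(-1) + (0)·(-3) + 2·0 + (-1)·(0) = 0
  c_2 = 2·0 + 1·0 + 0·1 + (0)·(-1) + (0)·(-3) + 0·0 + 0·0 = 0
  c_3 = 0·0 + 0·0 + 1·1 + (0)·(-1) + (0)·(-3) + 0·0 + (-2)·(0) = 1
  c_4 = 0·0 + 0·0 + 0·1 + (-1)·(-1) + (0)·(-3) + (-4)·(0) + 2·0 = 1
  c_5 = (-1)·(0) + 0·0 + 0·1 + (0)·(-1) + (0)·(-3) + 0·0 + (-2)·(0) = 0
  c_6 = 0·0 + 0·0 + (-2)·(1) + (0)·(-1) + (-1)·(-3) + 0·0 + 5·0 = 1
  c_7 = 0·0 + 0·0 + 0·1 + (0)·(-1) + (0)·(-3) + (-1)·(0) + 0·0 = 0
Base-2 expansion of each c_i:
  c_1 = 0
  c_2 = 0
  c_3 = 1 = 1·2^0
  c_4 = 1 = 1·2^0
  c_5 = 0
  c_6 = 1 = 1·2^0
  c_7 = 0
Factor λ_0 = (0, 0, 1, 1, 0, 1, 0)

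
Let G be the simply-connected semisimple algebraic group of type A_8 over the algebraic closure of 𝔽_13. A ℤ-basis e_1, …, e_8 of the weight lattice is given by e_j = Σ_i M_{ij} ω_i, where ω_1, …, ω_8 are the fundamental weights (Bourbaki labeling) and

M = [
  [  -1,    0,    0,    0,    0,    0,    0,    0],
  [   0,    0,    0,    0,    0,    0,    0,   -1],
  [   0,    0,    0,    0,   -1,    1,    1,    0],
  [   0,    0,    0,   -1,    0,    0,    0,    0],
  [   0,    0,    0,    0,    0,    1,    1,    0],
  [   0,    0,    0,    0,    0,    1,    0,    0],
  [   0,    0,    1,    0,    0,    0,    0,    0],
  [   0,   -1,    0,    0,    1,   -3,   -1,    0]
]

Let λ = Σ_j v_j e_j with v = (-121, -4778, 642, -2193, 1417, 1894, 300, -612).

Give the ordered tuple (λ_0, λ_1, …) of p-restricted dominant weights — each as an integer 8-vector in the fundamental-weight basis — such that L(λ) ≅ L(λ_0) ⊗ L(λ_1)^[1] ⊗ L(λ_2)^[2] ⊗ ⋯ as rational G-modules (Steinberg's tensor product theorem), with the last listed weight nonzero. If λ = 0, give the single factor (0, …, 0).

Change of basis e → ω: c = M·v where v = (-121, -4778, 642, -2193, 1417, 1894, 300, -612):
  c_1 = (-1)·(-121) + (0)·(-4778) + (0)·(642) + (0)·(-2193) + (0)·(1417) + (0)·(1894) + (0)·(300) + (0)·(-612) = 121
  c_2 = (0)·(-121) + (0)·(-4778) + (0)·(642) + (0)·(-2193) + (0)·(1417) + (0)·(1894) + (0)·(300) + (-1)·(-612) = 612
  c_3 = (0)·(-121) + (0)·(-4778) + (0)·(642) + (0)·(-2193) + (-1)·(1417) + (1)·(1894) + (1)·(300) + (0)·(-612) = 777
  c_4 = (0)·(-121) + (0)·(-4778) + (0)·(642) + (-1)·(-2193) + (0)·(1417) + (0)·(1894) + (0)·(300) + (0)·(-612) = 2193
  c_5 = (0)·(-121) + (0)·(-4778) + (0)·(642) + (0)·(-2193) + (0)·(1417) + (1)·(1894) + (1)·(300) + (0)·(-612) = 2194
  c_6 = (0)·(-121) + (0)·(-4778) + (0)·(642) + (0)·(-2193) + (0)·(1417) + (1)·(1894) + (0)·(300) + (0)·(-612) = 1894
  c_7 = (0)·(-121) + (0)·(-4778) + (1)·(642) + (0)·(-2193) + (0)·(1417) + (0)·(1894) + (0)·(300) + (0)·(-612) = 642
  c_8 = (0)·(-121) + (-1)·(-4778) + (0)·(642) + (0)·(-2193) + (1)·(1417) + (-3)·(1894) + (-1)·(300) + (0)·(-612) = 213
Expand coordinatewise in base 13:
  c_1 = 121 = 4·13^0 + 9·13^1
  c_2 = 612 = 1·13^0 + 8·13^1 + 3·13^2
  c_3 = 777 = 10·13^0 + 7·13^1 + 4·13^2
  c_4 = 2193 = 9·13^0 + 12·13^1 + 12·13^2
  c_5 = 2194 = 10·13^0 + 12·13^1 + 12·13^2
  c_6 = 1894 = 9·13^0 + 2·13^1 + 11·13^2
  c_7 = 642 = 5·13^0 + 10·13^1 + 3·13^2
  c_8 = 213 = 5·13^0 + 3·13^1 + 1·13^2
p-restricted factor λ_0 = (4, 1, 10, 9, 10, 9, 5, 5)
p-restricted factor λ_1 = (9, 8, 7, 12, 12, 2, 10, 3)
p-restricted factor λ_2 = (0, 3, 4, 12, 12, 11, 3, 1)

((4, 1, 10, 9, 10, 9, 5, 5), (9, 8, 7, 12, 12, 2, 10, 3), (0, 3, 4, 12, 12, 11, 3, 1))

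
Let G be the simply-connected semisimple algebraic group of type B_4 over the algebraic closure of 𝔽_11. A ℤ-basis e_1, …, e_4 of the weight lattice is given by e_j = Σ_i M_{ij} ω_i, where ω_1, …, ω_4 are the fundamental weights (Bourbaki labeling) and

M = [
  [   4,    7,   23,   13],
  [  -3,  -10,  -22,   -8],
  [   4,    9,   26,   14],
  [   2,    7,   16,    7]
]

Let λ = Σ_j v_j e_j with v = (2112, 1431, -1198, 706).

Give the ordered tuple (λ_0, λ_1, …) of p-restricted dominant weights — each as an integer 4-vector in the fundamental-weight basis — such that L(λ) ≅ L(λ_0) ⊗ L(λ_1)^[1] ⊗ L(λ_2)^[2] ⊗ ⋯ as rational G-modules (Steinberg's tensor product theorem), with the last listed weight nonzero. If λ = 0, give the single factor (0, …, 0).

((1, 7, 8, 4), (8, 5, 5, 1))

Compute c_i = Σ_j M_{ij} v_j with v = (2112, 1431, -1198, 706):
  c_1 = 4·2112 + 7·1431 + (23)·(-1198) + 13·706 = 89
  c_2 = (-3)·(2112) + (-10)·(1431) + (-22)·(-1198) + (-8)·(706) = 62
  c_3 = 4·2112 + 9·1431 + (26)·(-1198) + 14·706 = 63
  c_4 = 2·2112 + 7·1431 + (16)·(-1198) + 7·706 = 15
Writing each c_i in base p = 11:
  c_1 = 89 = 1·11^0 + 8·11^1
  c_2 = 62 = 7·11^0 + 5·11^1
  c_3 = 63 = 8·11^0 + 5·11^1
  c_4 = 15 = 4·11^0 + 1·11^1
p-restricted factor λ_0 = (1, 7, 8, 4)
p-restricted factor λ_1 = (8, 5, 5, 1)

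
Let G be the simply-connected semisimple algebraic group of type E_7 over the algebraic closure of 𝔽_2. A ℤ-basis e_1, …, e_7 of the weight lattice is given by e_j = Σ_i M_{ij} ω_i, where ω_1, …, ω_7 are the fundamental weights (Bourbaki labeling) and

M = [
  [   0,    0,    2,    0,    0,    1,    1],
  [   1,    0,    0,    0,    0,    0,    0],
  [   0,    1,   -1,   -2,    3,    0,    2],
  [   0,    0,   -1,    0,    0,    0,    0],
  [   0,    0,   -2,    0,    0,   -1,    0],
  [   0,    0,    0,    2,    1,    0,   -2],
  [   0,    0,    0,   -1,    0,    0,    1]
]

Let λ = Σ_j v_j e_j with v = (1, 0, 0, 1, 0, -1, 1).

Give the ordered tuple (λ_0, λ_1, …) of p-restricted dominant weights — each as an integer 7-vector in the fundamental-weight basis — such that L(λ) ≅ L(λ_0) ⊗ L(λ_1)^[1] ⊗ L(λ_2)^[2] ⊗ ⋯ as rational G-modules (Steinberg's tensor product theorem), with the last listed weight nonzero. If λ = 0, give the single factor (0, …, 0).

ω-coordinates c = M·v, v = (1, 0, 0, 1, 0, -1, 1):
  c_1 = (0)·(1) + (0)·(0) + (2)·(0) + (0)·(1) + (0)·(0) + (1)·(-1) + (1)·(1) = 0
  c_2 = (1)·(1) + (0)·(0) + (0)·(0) + (0)·(1) + (0)·(0) + (0)·(-1) + (0)·(1) = 1
  c_3 = (0)·(1) + (1)·(0) + (-1)·(0) + (-2)·(1) + (3)·(0) + (0)·(-1) + (2)·(1) = 0
  c_4 = (0)·(1) + (0)·(0) + (-1)·(0) + (0)·(1) + (0)·(0) + (0)·(-1) + (0)·(1) = 0
  c_5 = (0)·(1) + (0)·(0) + (-2)·(0) + (0)·(1) + (0)·(0) + (-1)·(-1) + (0)·(1) = 1
  c_6 = (0)·(1) + (0)·(0) + (0)·(0) + (2)·(1) + (1)·(0) + (0)·(-1) + (-2)·(1) = 0
  c_7 = (0)·(1) + (0)·(0) + (0)·(0) + (-1)·(1) + (0)·(0) + (0)·(-1) + (1)·(1) = 0
Expand coordinatewise in base 2:
  c_1 = 0
  c_2 = 1 = 1·2^0
  c_3 = 0
  c_4 = 0
  c_5 = 1 = 1·2^0
  c_6 = 0
  c_7 = 0
λ_0 = (0, 1, 0, 0, 1, 0, 0)

((0, 1, 0, 0, 1, 0, 0),)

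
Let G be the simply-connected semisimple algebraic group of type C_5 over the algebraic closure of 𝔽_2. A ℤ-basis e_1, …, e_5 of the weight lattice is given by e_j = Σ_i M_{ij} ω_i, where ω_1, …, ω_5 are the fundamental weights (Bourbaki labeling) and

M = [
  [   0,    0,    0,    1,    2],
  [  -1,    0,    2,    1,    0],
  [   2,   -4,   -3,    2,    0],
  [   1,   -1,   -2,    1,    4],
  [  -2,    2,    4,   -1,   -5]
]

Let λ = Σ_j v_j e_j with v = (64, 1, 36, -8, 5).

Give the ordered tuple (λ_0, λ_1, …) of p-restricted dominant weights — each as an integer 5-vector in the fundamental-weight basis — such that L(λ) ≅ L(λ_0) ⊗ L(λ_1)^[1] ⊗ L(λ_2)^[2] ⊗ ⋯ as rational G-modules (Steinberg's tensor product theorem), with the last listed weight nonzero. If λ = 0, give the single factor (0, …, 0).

ω-coordinates c = M·v, v = (64, 1, 36, -8, 5):
  c_1 = 0*64 + 0*1 + 0*36 + 1*-8 + 2*5 = 2
  c_2 = -1*64 + 0*1 + 2*36 + 1*-8 + 0*5 = 0
  c_3 = 2*64 + -4*1 + -3*36 + 2*-8 + 0*5 = 0
  c_4 = 1*64 + -1*1 + -2*36 + 1*-8 + 4*5 = 3
  c_5 = -2*64 + 2*1 + 4*36 + -1*-8 + -5*5 = 1
Expand coordinatewise in base 2:
  c_1 = 2 = 0·2^0 + 1·2^1
  c_2 = 0
  c_3 = 0
  c_4 = 3 = 1·2^0 + 1·2^1
  c_5 = 1 = 1·2^0
λ_0 = (0, 0, 0, 1, 1)
λ_1 = (1, 0, 0, 1, 0)

((0, 0, 0, 1, 1), (1, 0, 0, 1, 0))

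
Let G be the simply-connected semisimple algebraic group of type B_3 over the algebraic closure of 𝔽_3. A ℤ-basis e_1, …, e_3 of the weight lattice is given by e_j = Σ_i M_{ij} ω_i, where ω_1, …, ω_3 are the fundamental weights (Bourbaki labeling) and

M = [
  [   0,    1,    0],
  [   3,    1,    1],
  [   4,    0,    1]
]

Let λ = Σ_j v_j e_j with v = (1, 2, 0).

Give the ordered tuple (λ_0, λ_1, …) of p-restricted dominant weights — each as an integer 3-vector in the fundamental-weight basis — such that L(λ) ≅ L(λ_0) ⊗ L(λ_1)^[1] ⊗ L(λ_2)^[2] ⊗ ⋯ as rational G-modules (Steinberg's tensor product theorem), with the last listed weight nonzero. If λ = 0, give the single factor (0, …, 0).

Change of basis e → ω: c = M·v where v = (1, 2, 0):
  c_1 = (0)·(1) + (1)·(2) + (0)·(0) = 2
  c_2 = (3)·(1) + (1)·(2) + (1)·(0) = 5
  c_3 = (4)·(1) + (0)·(2) + (1)·(0) = 4
Expand coordinatewise in base 3:
  c_1 = 2 = 2·3^0
  c_2 = 5 = 2·3^0 + 1·3^1
  c_3 = 4 = 1·3^0 + 1·3^1
Factor λ_0 = (2, 2, 1)
Factor λ_1 = (0, 1, 1)

((2, 2, 1), (0, 1, 1))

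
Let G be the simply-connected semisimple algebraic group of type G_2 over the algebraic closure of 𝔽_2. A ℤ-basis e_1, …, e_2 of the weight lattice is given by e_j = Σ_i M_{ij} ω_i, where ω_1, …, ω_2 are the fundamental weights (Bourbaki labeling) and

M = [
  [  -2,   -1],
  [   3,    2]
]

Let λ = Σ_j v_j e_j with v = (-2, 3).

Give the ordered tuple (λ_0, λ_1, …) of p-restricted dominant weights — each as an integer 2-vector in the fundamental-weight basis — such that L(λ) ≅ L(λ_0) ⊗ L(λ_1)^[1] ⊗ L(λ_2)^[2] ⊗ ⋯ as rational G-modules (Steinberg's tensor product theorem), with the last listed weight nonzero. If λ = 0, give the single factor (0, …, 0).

Converting to the ω-basis (c_i = row i of M dotted with v = (-2, 3)):
  c_1 = -2*-2 + -1*3 = 1
  c_2 = 3*-2 + 2*3 = 0
p = 2; digits c_i = Σ_j d_{ij}·2^j, 0 ≤ d_{ij} < 2:
  c_1 = 1 = 1·2^0
  c_2 = 0
p-restricted factor λ_0 = (1, 0)

((1, 0),)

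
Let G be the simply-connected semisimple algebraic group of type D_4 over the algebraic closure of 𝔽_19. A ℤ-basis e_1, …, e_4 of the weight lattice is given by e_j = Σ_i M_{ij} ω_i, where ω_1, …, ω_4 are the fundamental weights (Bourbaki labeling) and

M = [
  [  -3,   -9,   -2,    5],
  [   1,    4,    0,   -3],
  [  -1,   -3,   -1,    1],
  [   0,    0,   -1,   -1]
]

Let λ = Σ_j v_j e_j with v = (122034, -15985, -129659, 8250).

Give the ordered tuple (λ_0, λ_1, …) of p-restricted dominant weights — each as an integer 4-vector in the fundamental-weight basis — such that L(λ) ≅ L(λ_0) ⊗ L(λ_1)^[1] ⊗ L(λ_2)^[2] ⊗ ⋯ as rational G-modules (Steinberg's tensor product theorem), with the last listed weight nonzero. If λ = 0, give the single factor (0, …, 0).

ω-coordinates c = M·v, v = (122034, -15985, -129659, 8250):
  c_1 = (-3)·(122034) + (-9)·(-15985) + (-2)·(-129659) + 5·8250 = 78331
  c_2 = 1·122034 + (4)·(-15985) + (0)·(-129659) + (-3)·(8250) = 33344
  c_3 = (-1)·(122034) + (-3)·(-15985) + (-1)·(-129659) + 1·8250 = 63830
  c_4 = 0·122034 + (0)·(-15985) + (-1)·(-129659) + (-1)·(8250) = 121409
Base-19 expansion of each c_i:
  c_1 = 78331 = 13·19^0 + 18·19^1 + 7·19^2 + 11·19^3
  c_2 = 33344 = 18·19^0 + 6·19^1 + 16·19^2 + 4·19^3
  c_3 = 63830 = 9·19^0 + 15·19^1 + 5·19^2 + 9·19^3
  c_4 = 121409 = 18·19^0 + 5·19^1 + 13·19^2 + 17·19^3
p-restricted factor λ_0 = (13, 18, 9, 18)
p-restricted factor λ_1 = (18, 6, 15, 5)
p-restricted factor λ_2 = (7, 16, 5, 13)
p-restricted factor λ_3 = (11, 4, 9, 17)

((13, 18, 9, 18), (18, 6, 15, 5), (7, 16, 5, 13), (11, 4, 9, 17))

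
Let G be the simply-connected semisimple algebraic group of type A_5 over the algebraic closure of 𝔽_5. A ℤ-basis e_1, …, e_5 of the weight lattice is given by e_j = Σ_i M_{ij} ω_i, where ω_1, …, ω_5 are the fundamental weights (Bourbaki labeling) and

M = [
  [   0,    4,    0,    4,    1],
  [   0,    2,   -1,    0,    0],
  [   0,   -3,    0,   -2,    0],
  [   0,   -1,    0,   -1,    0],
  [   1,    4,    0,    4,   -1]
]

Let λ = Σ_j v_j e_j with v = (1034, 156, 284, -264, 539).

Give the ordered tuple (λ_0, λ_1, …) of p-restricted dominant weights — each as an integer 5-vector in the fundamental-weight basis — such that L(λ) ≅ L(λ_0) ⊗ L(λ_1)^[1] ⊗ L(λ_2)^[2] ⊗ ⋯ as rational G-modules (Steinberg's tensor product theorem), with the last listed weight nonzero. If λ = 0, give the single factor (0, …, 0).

Converting to the ω-basis (c_i = row i of M dotted with v = (1034, 156, 284, -264, 539)):
  c_1 = (0)·(1034) + (4)·(156) + (0)·(284) + (4)·(-264) + (1)·(539) = 107
  c_2 = (0)·(1034) + (2)·(156) + (-1)·(284) + (0)·(-264) + (0)·(539) = 28
  c_3 = (0)·(1034) + (-3)·(156) + (0)·(284) + (-2)·(-264) + (0)·(539) = 60
  c_4 = (0)·(1034) + (-1)·(156) + (0)·(284) + (-1)·(-264) + (0)·(539) = 108
  c_5 = (1)·(1034) + (4)·(156) + (0)·(284) + (4)·(-264) + (-1)·(539) = 63
Base-5 expansion of each c_i:
  c_1 = 107 = 2·5^0 + 1·5^1 + 4·5^2
  c_2 = 28 = 3·5^0 + 0·5^1 + 1·5^2
  c_3 = 60 = 0·5^0 + 2·5^1 + 2·5^2
  c_4 = 108 = 3·5^0 + 1·5^1 + 4·5^2
  c_5 = 63 = 3·5^0 + 2·5^1 + 2·5^2
λ_0 = (2, 3, 0, 3, 3)
λ_1 = (1, 0, 2, 1, 2)
λ_2 = (4, 1, 2, 4, 2)

((2, 3, 0, 3, 3), (1, 0, 2, 1, 2), (4, 1, 2, 4, 2))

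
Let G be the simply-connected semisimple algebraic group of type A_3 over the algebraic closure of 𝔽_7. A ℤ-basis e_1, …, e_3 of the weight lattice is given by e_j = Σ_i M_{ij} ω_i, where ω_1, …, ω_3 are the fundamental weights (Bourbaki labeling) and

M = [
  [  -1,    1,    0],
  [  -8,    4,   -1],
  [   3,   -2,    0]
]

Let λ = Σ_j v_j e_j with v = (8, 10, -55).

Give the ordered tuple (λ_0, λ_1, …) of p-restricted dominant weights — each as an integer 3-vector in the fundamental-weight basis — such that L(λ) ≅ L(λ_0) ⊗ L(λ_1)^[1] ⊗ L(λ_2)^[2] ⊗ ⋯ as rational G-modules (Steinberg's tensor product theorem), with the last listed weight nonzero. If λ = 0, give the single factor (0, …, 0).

Change of basis e → ω: c = M·v where v = (8, 10, -55):
  c_1 = (-1)·(8) + 1·10 + (0)·(-55) = 2
  c_2 = (-8)·(8) + 4·10 + (-1)·(-55) = 31
  c_3 = 3·8 + (-2)·(10) + (0)·(-55) = 4
Expand coordinatewise in base 7:
  c_1 = 2 = 2·7^0
  c_2 = 31 = 3·7^0 + 4·7^1
  c_3 = 4 = 4·7^0
Factor λ_0 = (2, 3, 4)
Factor λ_1 = (0, 4, 0)

((2, 3, 4), (0, 4, 0))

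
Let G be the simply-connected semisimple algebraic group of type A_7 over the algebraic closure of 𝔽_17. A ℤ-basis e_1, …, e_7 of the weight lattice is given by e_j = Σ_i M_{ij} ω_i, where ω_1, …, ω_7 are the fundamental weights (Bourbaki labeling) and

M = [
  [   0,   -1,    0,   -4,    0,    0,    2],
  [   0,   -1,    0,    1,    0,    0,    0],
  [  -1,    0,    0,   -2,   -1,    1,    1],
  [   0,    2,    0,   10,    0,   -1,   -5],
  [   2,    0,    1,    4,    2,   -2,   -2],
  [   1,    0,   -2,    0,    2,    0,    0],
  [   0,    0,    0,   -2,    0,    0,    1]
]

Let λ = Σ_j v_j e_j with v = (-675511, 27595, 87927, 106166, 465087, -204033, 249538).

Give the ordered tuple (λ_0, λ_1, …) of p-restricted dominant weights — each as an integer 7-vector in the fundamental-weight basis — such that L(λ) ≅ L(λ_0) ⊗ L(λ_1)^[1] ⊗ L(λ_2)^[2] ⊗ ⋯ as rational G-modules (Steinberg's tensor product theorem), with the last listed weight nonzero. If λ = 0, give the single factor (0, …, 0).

ω-coordinates c = M·v, v = (-675511, 27595, 87927, 106166, 465087, -204033, 249538):
  c_1 = (0)·(-675511) + (-1)·(27595) + 0·87927 + (-4)·(106166) + 0·465087 + (0)·(-204033) + 2·249538 = 46817
  c_2 = (0)·(-675511) + (-1)·(27595) + 0·87927 + 1·106166 + 0·465087 + (0)·(-204033) + 0·249538 = 78571
  c_3 = (-1)·(-675511) + 0·27595 + 0·87927 + (-2)·(106166) + (-1)·(465087) + (1)·(-204033) + 1·249538 = 43597
  c_4 = (0)·(-675511) + 2·27595 + 0·87927 + 10·106166 + 0·465087 + (-1)·(-204033) + (-5)·(249538) = 73193
  c_5 = (2)·(-675511) + 0·27595 + 1·87927 + 4·106166 + 2·465087 + (-2)·(-204033) + (-2)·(249538) = 733
  c_6 = (1)·(-675511) + 0·27595 + (-2)·(87927) + 0·106166 + 2·465087 + (0)·(-204033) + 0·249538 = 78809
  c_7 = (0)·(-675511) + 0·27595 + 0·87927 + (-2)·(106166) + 0·465087 + (0)·(-204033) + 1·249538 = 37206
Writing each c_i in base p = 17:
  c_1 = 46817 = 16·17^0 + 16·17^1 + 8·17^2 + 9·17^3
  c_2 = 78571 = 14·17^0 + 14·17^1 + 16·17^2 + 15·17^3
  c_3 = 43597 = 9·17^0 + 14·17^1 + 14·17^2 + 8·17^3
  c_4 = 73193 = 8·17^0 + 4·17^1 + 15·17^2 + 14·17^3
  c_5 = 733 = 2·17^0 + 9·17^1 + 2·17^2
  c_6 = 78809 = 14·17^0 + 11·17^1 + 0·17^2 + 16·17^3
  c_7 = 37206 = 10·17^0 + 12·17^1 + 9·17^2 + 7·17^3
λ_0 = (16, 14, 9, 8, 2, 14, 10)
λ_1 = (16, 14, 14, 4, 9, 11, 12)
λ_2 = (8, 16, 14, 15, 2, 0, 9)
λ_3 = (9, 15, 8, 14, 0, 16, 7)

((16, 14, 9, 8, 2, 14, 10), (16, 14, 14, 4, 9, 11, 12), (8, 16, 14, 15, 2, 0, 9), (9, 15, 8, 14, 0, 16, 7))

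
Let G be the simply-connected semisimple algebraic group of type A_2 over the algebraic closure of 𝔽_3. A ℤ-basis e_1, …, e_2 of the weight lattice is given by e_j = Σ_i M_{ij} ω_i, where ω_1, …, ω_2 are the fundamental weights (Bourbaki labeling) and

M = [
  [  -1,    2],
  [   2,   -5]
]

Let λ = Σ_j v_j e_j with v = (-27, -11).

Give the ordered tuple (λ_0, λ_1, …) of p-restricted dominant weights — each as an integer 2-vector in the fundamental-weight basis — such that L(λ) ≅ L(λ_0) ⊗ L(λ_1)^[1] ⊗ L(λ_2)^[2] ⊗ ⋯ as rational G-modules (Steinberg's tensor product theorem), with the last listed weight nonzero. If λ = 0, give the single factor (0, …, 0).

((2, 1), (1, 0))

In the fundamental-weight basis, λ has coordinates c = M·v (v = (-27, -11)):
  c_1 = -1*-27 + 2*-11 = 5
  c_2 = 2*-27 + -5*-11 = 1
Expand coordinatewise in base 3:
  c_1 = 5 = 2·3^0 + 1·3^1
  c_2 = 1 = 1·3^0
p-restricted factor λ_0 = (2, 1)
p-restricted factor λ_1 = (1, 0)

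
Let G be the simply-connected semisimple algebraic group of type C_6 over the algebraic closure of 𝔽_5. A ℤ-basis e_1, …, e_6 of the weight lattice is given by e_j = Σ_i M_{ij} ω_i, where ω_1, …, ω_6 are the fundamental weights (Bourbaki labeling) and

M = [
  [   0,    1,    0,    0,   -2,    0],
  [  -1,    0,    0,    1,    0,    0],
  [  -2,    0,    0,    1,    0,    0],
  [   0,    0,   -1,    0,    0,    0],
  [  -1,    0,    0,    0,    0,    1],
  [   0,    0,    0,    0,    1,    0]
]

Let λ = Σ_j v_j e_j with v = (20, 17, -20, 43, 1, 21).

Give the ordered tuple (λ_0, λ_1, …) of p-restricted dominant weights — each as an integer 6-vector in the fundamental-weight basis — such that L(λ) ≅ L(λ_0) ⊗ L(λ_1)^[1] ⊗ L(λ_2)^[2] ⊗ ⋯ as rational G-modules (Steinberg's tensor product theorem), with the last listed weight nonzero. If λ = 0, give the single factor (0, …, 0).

((0, 3, 3, 0, 1, 1), (3, 4, 0, 4, 0, 0))

Converting to the ω-basis (c_i = row i of M dotted with v = (20, 17, -20, 43, 1, 21)):
  c_1 = 0·20 + 1·17 + (0)·(-20) + 0·43 + (-2)·(1) + 0·21 = 15
  c_2 = (-1)·(20) + 0·17 + (0)·(-20) + 1·43 + 0·1 + 0·21 = 23
  c_3 = (-2)·(20) + 0·17 + (0)·(-20) + 1·43 + 0·1 + 0·21 = 3
  c_4 = 0·20 + 0·17 + (-1)·(-20) + 0·43 + 0·1 + 0·21 = 20
  c_5 = (-1)·(20) + 0·17 + (0)·(-20) + 0·43 + 0·1 + 1·21 = 1
  c_6 = 0·20 + 0·17 + (0)·(-20) + 0·43 + 1·1 + 0·21 = 1
Expand coordinatewise in base 5:
  c_1 = 15 = 0·5^0 + 3·5^1
  c_2 = 23 = 3·5^0 + 4·5^1
  c_3 = 3 = 3·5^0
  c_4 = 20 = 0·5^0 + 4·5^1
  c_5 = 1 = 1·5^0
  c_6 = 1 = 1·5^0
p-restricted factor λ_0 = (0, 3, 3, 0, 1, 1)
p-restricted factor λ_1 = (3, 4, 0, 4, 0, 0)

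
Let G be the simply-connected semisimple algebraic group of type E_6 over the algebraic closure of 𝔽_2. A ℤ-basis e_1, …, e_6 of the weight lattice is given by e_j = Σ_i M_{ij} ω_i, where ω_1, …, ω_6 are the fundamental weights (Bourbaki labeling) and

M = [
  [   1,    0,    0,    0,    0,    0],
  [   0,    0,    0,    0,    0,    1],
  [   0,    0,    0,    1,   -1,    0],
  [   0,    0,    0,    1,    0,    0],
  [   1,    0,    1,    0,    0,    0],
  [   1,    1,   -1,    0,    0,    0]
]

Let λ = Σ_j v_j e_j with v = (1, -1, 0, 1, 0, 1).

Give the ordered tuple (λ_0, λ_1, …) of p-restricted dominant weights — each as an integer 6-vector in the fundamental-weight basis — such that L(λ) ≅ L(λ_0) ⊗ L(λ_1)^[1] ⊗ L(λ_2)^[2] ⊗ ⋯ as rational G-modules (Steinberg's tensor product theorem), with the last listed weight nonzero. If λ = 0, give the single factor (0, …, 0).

ω-coordinates c = M·v, v = (1, -1, 0, 1, 0, 1):
  c_1 = 1*1 + 0*-1 + 0*0 + 0*1 + 0*0 + 0*1 = 1
  c_2 = 0*1 + 0*-1 + 0*0 + 0*1 + 0*0 + 1*1 = 1
  c_3 = 0*1 + 0*-1 + 0*0 + 1*1 + -1*0 + 0*1 = 1
  c_4 = 0*1 + 0*-1 + 0*0 + 1*1 + 0*0 + 0*1 = 1
  c_5 = 1*1 + 0*-1 + 1*0 + 0*1 + 0*0 + 0*1 = 1
  c_6 = 1*1 + 1*-1 + -1*0 + 0*1 + 0*0 + 0*1 = 0
Expand coordinatewise in base 2:
  c_1 = 1 = 1·2^0
  c_2 = 1 = 1·2^0
  c_3 = 1 = 1·2^0
  c_4 = 1 = 1·2^0
  c_5 = 1 = 1·2^0
  c_6 = 0
λ_0 = (1, 1, 1, 1, 1, 0)

((1, 1, 1, 1, 1, 0),)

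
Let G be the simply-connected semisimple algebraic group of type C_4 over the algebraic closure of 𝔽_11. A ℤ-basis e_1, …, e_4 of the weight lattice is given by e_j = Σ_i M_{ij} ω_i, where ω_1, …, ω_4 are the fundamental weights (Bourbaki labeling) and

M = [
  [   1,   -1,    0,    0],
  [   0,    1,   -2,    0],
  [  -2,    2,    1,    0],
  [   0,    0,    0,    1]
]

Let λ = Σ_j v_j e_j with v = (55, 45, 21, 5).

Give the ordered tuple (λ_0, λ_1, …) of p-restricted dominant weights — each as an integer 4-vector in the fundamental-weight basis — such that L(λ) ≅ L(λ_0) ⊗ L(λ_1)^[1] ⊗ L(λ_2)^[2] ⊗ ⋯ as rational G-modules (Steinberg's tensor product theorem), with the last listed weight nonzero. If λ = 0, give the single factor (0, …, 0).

Change of basis e → ω: c = M·v where v = (55, 45, 21, 5):
  c_1 = (1)·(55) + (-1)·(45) + (0)·(21) + (0)·(5) = 10
  c_2 = (0)·(55) + (1)·(45) + (-2)·(21) + (0)·(5) = 3
  c_3 = (-2)·(55) + (2)·(45) + (1)·(21) + (0)·(5) = 1
  c_4 = (0)·(55) + (0)·(45) + (0)·(21) + (1)·(5) = 5
Expand coordinatewise in base 11:
  c_1 = 10 = 10·11^0
  c_2 = 3 = 3·11^0
  c_3 = 1 = 1·11^0
  c_4 = 5 = 5·11^0
λ_0 = (10, 3, 1, 5)

((10, 3, 1, 5),)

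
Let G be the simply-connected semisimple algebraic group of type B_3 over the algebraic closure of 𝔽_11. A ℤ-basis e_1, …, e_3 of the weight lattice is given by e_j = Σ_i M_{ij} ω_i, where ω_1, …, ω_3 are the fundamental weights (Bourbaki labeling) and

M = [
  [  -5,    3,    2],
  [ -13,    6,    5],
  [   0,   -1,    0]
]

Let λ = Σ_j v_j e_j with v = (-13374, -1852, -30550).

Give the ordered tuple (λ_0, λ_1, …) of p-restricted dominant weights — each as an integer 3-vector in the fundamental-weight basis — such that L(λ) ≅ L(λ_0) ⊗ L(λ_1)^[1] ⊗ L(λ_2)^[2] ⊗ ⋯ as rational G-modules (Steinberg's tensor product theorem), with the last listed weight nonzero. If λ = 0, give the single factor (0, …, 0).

Converting to the ω-basis (c_i = row i of M dotted with v = (-13374, -1852, -30550)):
  c_1 = (-5)·(-13374) + (3)·(-1852) + (2)·(-30550) = 214
  c_2 = (-13)·(-13374) + (6)·(-1852) + (5)·(-30550) = 10000
  c_3 = (0)·(-13374) + (-1)·(-1852) + (0)·(-30550) = 1852
Expand coordinatewise in base 11:
  c_1 = 214 = 5·11^0 + 8·11^1 + 1·11^2
  c_2 = 10000 = 1·11^0 + 7·11^1 + 5·11^2 + 7·11^3
  c_3 = 1852 = 4·11^0 + 3·11^1 + 4·11^2 + 1·11^3
p-restricted factor λ_0 = (5, 1, 4)
p-restricted factor λ_1 = (8, 7, 3)
p-restricted factor λ_2 = (1, 5, 4)
p-restricted factor λ_3 = (0, 7, 1)

((5, 1, 4), (8, 7, 3), (1, 5, 4), (0, 7, 1))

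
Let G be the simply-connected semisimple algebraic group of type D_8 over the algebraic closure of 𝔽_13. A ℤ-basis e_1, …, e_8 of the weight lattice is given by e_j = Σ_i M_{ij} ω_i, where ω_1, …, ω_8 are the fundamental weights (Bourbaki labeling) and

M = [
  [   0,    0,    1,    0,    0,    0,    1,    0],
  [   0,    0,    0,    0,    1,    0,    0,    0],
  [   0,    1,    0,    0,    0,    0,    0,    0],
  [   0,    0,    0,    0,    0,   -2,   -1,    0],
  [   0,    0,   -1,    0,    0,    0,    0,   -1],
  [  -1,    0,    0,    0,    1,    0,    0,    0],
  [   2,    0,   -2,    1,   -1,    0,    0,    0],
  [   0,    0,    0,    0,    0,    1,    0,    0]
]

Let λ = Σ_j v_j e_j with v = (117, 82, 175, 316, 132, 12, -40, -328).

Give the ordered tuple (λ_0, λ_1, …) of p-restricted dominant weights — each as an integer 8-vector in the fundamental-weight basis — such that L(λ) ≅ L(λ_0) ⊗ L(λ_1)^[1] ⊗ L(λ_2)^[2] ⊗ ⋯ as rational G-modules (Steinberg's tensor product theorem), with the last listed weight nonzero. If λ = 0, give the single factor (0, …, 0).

((5, 2, 4, 3, 10, 2, 3, 12), (10, 10, 6, 1, 11, 1, 5, 0))

Converting to the ω-basis (c_i = row i of M dotted with v = (117, 82, 175, 316, 132, 12, -40, -328)):
  c_1 = 0·117 + 0·82 + 1·175 + 0·316 + 0·132 + 0·12 + (1)·(-40) + (0)·(-328) = 135
  c_2 = 0·117 + 0·82 + 0·175 + 0·316 + 1·132 + 0·12 + (0)·(-40) + (0)·(-328) = 132
  c_3 = 0·117 + 1·82 + 0·175 + 0·316 + 0·132 + 0·12 + (0)·(-40) + (0)·(-328) = 82
  c_4 = 0·117 + 0·82 + 0·175 + 0·316 + 0·132 + (-2)·(12) + (-1)·(-40) + (0)·(-328) = 16
  c_5 = 0·117 + 0·82 + (-1)·(175) + 0·316 + 0·132 + 0·12 + (0)·(-40) + (-1)·(-328) = 153
  c_6 = (-1)·(117) + 0·82 + 0·175 + 0·316 + 1·132 + 0·12 + (0)·(-40) + (0)·(-328) = 15
  c_7 = 2·117 + 0·82 + (-2)·(175) + 1·316 + (-1)·(132) + 0·12 + (0)·(-40) + (0)·(-328) = 68
  c_8 = 0·117 + 0·82 + 0·175 + 0·316 + 0·132 + 1·12 + (0)·(-40) + (0)·(-328) = 12
Base-13 expansion of each c_i:
  c_1 = 135 = 5·13^0 + 10·13^1
  c_2 = 132 = 2·13^0 + 10·13^1
  c_3 = 82 = 4·13^0 + 6·13^1
  c_4 = 16 = 3·13^0 + 1·13^1
  c_5 = 153 = 10·13^0 + 11·13^1
  c_6 = 15 = 2·13^0 + 1·13^1
  c_7 = 68 = 3·13^0 + 5·13^1
  c_8 = 12 = 12·13^0
Factor λ_0 = (5, 2, 4, 3, 10, 2, 3, 12)
Factor λ_1 = (10, 10, 6, 1, 11, 1, 5, 0)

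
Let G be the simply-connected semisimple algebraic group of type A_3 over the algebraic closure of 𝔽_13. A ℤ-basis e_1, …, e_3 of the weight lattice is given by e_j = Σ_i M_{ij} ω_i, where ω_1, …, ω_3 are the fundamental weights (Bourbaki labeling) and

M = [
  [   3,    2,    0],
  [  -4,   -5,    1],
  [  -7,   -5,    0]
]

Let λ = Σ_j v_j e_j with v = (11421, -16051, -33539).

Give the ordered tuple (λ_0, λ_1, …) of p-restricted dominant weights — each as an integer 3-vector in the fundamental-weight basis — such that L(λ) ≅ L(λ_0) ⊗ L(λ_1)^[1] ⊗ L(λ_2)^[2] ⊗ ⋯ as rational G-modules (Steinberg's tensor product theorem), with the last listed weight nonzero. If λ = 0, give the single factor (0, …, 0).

In the fundamental-weight basis, λ has coordinates c = M·v (v = (11421, -16051, -33539)):
  c_1 = 3*11421 + 2*-16051 + 0*-33539 = 2161
  c_2 = -4*11421 + -5*-16051 + 1*-33539 = 1032
  c_3 = -7*11421 + -5*-16051 + 0*-33539 = 308
Base-13 expansion of each c_i:
  c_1 = 2161 = 3·13^0 + 10·13^1 + 12·13^2
  c_2 = 1032 = 5·13^0 + 1·13^1 + 6·13^2
  c_3 = 308 = 9·13^0 + 10·13^1 + 1·13^2
Factor λ_0 = (3, 5, 9)
Factor λ_1 = (10, 1, 10)
Factor λ_2 = (12, 6, 1)

((3, 5, 9), (10, 1, 10), (12, 6, 1))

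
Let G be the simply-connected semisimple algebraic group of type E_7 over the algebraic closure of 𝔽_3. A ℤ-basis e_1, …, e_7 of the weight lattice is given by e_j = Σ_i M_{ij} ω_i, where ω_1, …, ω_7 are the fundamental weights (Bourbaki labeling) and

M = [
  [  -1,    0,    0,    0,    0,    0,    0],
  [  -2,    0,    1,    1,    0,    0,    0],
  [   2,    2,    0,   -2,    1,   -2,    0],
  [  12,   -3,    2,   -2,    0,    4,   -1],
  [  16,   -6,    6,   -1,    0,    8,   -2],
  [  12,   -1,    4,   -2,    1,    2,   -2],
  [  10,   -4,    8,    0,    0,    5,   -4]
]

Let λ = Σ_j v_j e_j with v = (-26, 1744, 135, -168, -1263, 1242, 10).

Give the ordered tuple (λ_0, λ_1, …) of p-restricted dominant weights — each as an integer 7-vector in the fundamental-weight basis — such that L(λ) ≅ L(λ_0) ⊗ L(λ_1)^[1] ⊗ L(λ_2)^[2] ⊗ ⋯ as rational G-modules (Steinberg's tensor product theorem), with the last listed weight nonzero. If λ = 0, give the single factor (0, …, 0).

((2, 1, 1, 2, 2, 0, 2), (2, 0, 2, 0, 1, 1, 1), (2, 2, 2, 2, 1, 2, 1))

Converting to the ω-basis (c_i = row i of M dotted with v = (-26, 1744, 135, -168, -1263, 1242, 10)):
  c_1 = (-1)·(-26) + (0)·(1744) + (0)·(135) + (0)·(-168) + (0)·(-1263) + (0)·(1242) + (0)·(10) = 26
  c_2 = (-2)·(-26) + (0)·(1744) + (1)·(135) + (1)·(-168) + (0)·(-1263) + (0)·(1242) + (0)·(10) = 19
  c_3 = (2)·(-26) + (2)·(1744) + (0)·(135) + (-2)·(-168) + (1)·(-1263) + (-2)·(1242) + (0)·(10) = 25
  c_4 = (12)·(-26) + (-3)·(1744) + (2)·(135) + (-2)·(-168) + (0)·(-1263) + (4)·(1242) + (-1)·(10) = 20
  c_5 = (16)·(-26) + (-6)·(1744) + (6)·(135) + (-1)·(-168) + (0)·(-1263) + (8)·(1242) + (-2)·(10) = 14
  c_6 = (12)·(-26) + (-1)·(1744) + (4)·(135) + (-2)·(-168) + (1)·(-1263) + (2)·(1242) + (-2)·(10) = 21
  c_7 = (10)·(-26) + (-4)·(1744) + (8)·(135) + (0)·(-168) + (0)·(-1263) + (5)·(1242) + (-4)·(10) = 14
Writing each c_i in base p = 3:
  c_1 = 26 = 2·3^0 + 2·3^1 + 2·3^2
  c_2 = 19 = 1·3^0 + 0·3^1 + 2·3^2
  c_3 = 25 = 1·3^0 + 2·3^1 + 2·3^2
  c_4 = 20 = 2·3^0 + 0·3^1 + 2·3^2
  c_5 = 14 = 2·3^0 + 1·3^1 + 1·3^2
  c_6 = 21 = 0·3^0 + 1·3^1 + 2·3^2
  c_7 = 14 = 2·3^0 + 1·3^1 + 1·3^2
p-restricted factor λ_0 = (2, 1, 1, 2, 2, 0, 2)
p-restricted factor λ_1 = (2, 0, 2, 0, 1, 1, 1)
p-restricted factor λ_2 = (2, 2, 2, 2, 1, 2, 1)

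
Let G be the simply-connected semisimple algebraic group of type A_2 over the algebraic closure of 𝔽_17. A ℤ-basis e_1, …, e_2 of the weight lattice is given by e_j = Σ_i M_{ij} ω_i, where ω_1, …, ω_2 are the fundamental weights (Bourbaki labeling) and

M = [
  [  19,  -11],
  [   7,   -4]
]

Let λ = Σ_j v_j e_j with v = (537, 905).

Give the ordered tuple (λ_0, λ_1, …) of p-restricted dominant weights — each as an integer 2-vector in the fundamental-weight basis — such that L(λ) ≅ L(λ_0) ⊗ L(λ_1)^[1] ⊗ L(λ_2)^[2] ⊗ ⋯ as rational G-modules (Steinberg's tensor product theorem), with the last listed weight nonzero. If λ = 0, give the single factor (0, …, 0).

Change of basis e → ω: c = M·v where v = (537, 905):
  c_1 = 19*537 + -11*905 = 248
  c_2 = 7*537 + -4*905 = 139
Base-17 expansion of each c_i:
  c_1 = 248 = 10·17^0 + 14·17^1
  c_2 = 139 = 3·17^0 + 8·17^1
λ_0 = (10, 3)
λ_1 = (14, 8)

((10, 3), (14, 8))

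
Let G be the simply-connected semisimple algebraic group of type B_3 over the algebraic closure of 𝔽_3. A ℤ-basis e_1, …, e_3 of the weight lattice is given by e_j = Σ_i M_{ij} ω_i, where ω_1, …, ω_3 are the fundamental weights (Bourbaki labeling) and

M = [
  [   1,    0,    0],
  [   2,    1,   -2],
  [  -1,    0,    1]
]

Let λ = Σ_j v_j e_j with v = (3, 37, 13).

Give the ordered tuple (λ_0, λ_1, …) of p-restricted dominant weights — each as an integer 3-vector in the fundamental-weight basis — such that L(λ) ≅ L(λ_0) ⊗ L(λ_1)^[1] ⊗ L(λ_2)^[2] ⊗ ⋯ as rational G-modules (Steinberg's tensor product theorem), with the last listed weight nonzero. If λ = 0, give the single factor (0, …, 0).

Converting to the ω-basis (c_i = row i of M dotted with v = (3, 37, 13)):
  c_1 = (1)·(3) + (0)·(37) + (0)·(13) = 3
  c_2 = (2)·(3) + (1)·(37) + (-2)·(13) = 17
  c_3 = (-1)·(3) + (0)·(37) + (1)·(13) = 10
Writing each c_i in base p = 3:
  c_1 = 3 = 0·3^0 + 1·3^1
  c_2 = 17 = 2·3^0 + 2·3^1 + 1·3^2
  c_3 = 10 = 1·3^0 + 0·3^1 + 1·3^2
p-restricted factor λ_0 = (0, 2, 1)
p-restricted factor λ_1 = (1, 2, 0)
p-restricted factor λ_2 = (0, 1, 1)

((0, 2, 1), (1, 2, 0), (0, 1, 1))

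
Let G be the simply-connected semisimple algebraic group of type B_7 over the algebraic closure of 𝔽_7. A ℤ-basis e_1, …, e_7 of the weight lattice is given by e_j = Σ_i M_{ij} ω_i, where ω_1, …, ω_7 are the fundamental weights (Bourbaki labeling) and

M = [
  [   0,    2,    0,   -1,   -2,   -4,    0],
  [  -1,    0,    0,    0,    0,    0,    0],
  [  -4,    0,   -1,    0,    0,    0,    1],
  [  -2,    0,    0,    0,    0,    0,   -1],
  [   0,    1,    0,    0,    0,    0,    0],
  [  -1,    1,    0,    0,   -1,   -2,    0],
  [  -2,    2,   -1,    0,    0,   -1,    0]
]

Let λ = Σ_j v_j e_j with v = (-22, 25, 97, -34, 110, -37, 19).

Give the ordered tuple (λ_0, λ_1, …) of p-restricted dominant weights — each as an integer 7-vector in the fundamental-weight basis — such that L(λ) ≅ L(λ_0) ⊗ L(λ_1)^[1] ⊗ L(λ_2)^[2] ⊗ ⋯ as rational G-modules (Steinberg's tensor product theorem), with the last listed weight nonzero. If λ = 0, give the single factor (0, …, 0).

((5, 1, 3, 4, 4, 4, 6), (1, 3, 1, 3, 3, 1, 4))

Converting to the ω-basis (c_i = row i of M dotted with v = (-22, 25, 97, -34, 110, -37, 19)):
  c_1 = 0*-22 + 2*25 + 0*97 + -1*-34 + -2*110 + -4*-37 + 0*19 = 12
  c_2 = -1*-22 + 0*25 + 0*97 + 0*-34 + 0*110 + 0*-37 + 0*19 = 22
  c_3 = -4*-22 + 0*25 + -1*97 + 0*-34 + 0*110 + 0*-37 + 1*19 = 10
  c_4 = -2*-22 + 0*25 + 0*97 + 0*-34 + 0*110 + 0*-37 + -1*19 = 25
  c_5 = 0*-22 + 1*25 + 0*97 + 0*-34 + 0*110 + 0*-37 + 0*19 = 25
  c_6 = -1*-22 + 1*25 + 0*97 + 0*-34 + -1*110 + -2*-37 + 0*19 = 11
  c_7 = -2*-22 + 2*25 + -1*97 + 0*-34 + 0*110 + -1*-37 + 0*19 = 34
Expand coordinatewise in base 7:
  c_1 = 12 = 5·7^0 + 1·7^1
  c_2 = 22 = 1·7^0 + 3·7^1
  c_3 = 10 = 3·7^0 + 1·7^1
  c_4 = 25 = 4·7^0 + 3·7^1
  c_5 = 25 = 4·7^0 + 3·7^1
  c_6 = 11 = 4·7^0 + 1·7^1
  c_7 = 34 = 6·7^0 + 4·7^1
Factor λ_0 = (5, 1, 3, 4, 4, 4, 6)
Factor λ_1 = (1, 3, 1, 3, 3, 1, 4)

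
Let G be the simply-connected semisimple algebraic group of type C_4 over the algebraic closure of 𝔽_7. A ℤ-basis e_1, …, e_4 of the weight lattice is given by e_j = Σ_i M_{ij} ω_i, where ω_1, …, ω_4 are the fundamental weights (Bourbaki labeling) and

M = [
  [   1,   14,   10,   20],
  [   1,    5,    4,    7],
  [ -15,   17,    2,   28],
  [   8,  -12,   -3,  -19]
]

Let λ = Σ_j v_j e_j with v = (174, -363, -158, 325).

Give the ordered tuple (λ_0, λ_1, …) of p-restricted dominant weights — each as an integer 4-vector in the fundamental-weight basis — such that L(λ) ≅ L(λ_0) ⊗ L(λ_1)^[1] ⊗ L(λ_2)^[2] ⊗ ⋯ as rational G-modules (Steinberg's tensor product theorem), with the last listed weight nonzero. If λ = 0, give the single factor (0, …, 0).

((5, 2, 3, 5), (1, 0, 0, 6))

Converting to the ω-basis (c_i = row i of M dotted with v = (174, -363, -158, 325)):
  c_1 = (1)·(174) + (14)·(-363) + (10)·(-158) + (20)·(325) = 12
  c_2 = (1)·(174) + (5)·(-363) + (4)·(-158) + (7)·(325) = 2
  c_3 = (-15)·(174) + (17)·(-363) + (2)·(-158) + (28)·(325) = 3
  c_4 = (8)·(174) + (-12)·(-363) + (-3)·(-158) + (-19)·(325) = 47
Writing each c_i in base p = 7:
  c_1 = 12 = 5·7^0 + 1·7^1
  c_2 = 2 = 2·7^0
  c_3 = 3 = 3·7^0
  c_4 = 47 = 5·7^0 + 6·7^1
Factor λ_0 = (5, 2, 3, 5)
Factor λ_1 = (1, 0, 0, 6)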